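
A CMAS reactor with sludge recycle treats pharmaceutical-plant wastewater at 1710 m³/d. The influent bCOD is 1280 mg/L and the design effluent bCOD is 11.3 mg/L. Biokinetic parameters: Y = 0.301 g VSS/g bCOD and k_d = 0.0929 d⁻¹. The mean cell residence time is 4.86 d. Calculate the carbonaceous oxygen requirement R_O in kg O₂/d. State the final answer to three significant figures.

R_O ≈ 1530 kg O₂/d

Correct the yield for decay: Y_obs = Y/(1 + k_d θ_c) = 0.301 / (1 + 0.0929 × 4.86) = 0.301 / 1.451 = 0.2074.
ΔS = 1280 − 11.3 = 1269 mg/L, so the substrate removal rate is 1710 × 1269/1000 = 2169 kg bCOD/d.
Biomass synthesised: P_X = Y_obs × 2169 = 449.9 kg VSS/d.
Carbonaceous O₂ demand = substrate oxidised − cell-mass equivalent = 2169 − 1.42 × 449.9 = 1531 kg O₂/d.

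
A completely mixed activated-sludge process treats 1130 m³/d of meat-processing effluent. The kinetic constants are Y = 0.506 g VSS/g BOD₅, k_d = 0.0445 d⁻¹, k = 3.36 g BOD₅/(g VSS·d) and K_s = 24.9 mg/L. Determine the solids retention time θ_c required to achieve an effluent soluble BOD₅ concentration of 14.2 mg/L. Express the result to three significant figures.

θ_c ≈ 1.75 d

From 1/θ_c = Y·k·S/(K_s + S) − k_d: Y·k·S/(K_s+S) = 0.506 × 3.36 × 14.2 / (24.9 + 14.2) = 0.6174 d⁻¹.
Then 1/θ_c = μ − k_d = 0.6174 − 0.0445 = 0.5729 d⁻¹, giving θ_c = 1.745 d.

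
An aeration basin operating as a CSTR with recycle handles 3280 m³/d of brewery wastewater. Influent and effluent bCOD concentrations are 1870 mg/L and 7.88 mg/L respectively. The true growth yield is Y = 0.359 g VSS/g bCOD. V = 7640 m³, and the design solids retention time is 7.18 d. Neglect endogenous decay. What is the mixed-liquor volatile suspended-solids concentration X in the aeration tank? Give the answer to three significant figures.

X ≈ 2060 mg/L

Without decay, X = Y Q (S₀−S) θ_c / V = 0.359 × 3280 × (1870 − 7.88) × 7.18 / 7640 = 2061 mg/L.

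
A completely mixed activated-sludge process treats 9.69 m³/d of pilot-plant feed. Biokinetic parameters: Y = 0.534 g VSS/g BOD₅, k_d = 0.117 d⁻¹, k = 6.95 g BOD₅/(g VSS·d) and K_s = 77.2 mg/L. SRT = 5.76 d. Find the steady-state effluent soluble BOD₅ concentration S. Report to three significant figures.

For a completely mixed reactor with recycle the Lawrence–McCarty relation gives S = K_s·(1 + k_d·θ_c) / [θ_c·(Y·k − k_d) − 1] = 77.2 × (1 + 0.117 × 5.76) / [5.76 × (0.534 × 6.95 − 0.117) − 1] = 129.2 / 19.70 = 6.559 mg/L.

S ≈ 6.56 mg/L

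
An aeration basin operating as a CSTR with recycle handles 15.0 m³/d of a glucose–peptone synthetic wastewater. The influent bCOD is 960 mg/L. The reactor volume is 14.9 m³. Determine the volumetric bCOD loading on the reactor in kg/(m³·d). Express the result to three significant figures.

Applied bCOD load per unit volume = Q·S₀/V = (15.0 × 960/1000)/14.90 = 0.9664 kg bCOD·m⁻³·d⁻¹.

L_v ≈ 0.966 kg bCOD/(m³·d)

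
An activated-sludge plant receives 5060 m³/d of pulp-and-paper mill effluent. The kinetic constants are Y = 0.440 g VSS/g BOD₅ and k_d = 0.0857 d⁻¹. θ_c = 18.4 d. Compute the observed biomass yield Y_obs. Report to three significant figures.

Y_obs = Y / (1 + k_d θ_c) = 0.440 / (1 + 0.0857 × 18.4) = 0.440 / 2.577 = 0.1707.

Y_obs ≈ 0.171 g VSS/g BOD₅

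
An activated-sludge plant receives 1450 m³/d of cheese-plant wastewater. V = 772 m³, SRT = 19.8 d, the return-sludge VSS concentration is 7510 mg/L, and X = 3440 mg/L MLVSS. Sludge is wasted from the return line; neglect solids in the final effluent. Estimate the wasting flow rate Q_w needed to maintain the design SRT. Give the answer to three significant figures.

Q_w ≈ 17.9 m³/d

θ_c = V·X/(Q_w·X_r) when wasting from the recycle, so Q_w = V·X/(θ_c·X_r) = 772.0 × 3440 / (19.8 × 7510) = 17.86 m³/d.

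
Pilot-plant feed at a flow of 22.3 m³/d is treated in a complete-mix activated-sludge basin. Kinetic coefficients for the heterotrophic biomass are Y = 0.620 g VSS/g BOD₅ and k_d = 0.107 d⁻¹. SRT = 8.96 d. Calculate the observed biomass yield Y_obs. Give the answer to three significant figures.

Y_obs ≈ 0.317 g VSS/g BOD₅

Observed yield with endogenous decay: Y_obs = Y / (1 + k_d·θ_c) = 0.620 / (1 + 0.107 × 8.96) = 0.620 / 1.959 = 0.3165 g VSS/g BOD₅.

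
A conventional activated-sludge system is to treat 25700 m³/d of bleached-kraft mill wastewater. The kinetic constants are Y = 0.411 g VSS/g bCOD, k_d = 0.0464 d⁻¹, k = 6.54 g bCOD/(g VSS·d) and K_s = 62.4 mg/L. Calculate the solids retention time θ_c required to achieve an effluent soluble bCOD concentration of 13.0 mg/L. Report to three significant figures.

From 1/θ_c = Y·k·S/(K_s + S) − k_d: Y·k·S/(K_s+S) = 0.411 × 6.54 × 13.0 / (62.4 + 13.0) = 0.4634 d⁻¹.
1/θ_c = 0.4634 − 0.0464 = 0.4170 d⁻¹, so θ_c = 2.398 d.

θ_c ≈ 2.40 d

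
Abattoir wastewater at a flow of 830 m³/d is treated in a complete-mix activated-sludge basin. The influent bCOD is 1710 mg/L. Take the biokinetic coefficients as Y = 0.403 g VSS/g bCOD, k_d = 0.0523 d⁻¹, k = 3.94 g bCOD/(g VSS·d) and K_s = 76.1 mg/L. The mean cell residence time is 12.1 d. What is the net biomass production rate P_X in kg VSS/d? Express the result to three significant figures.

Effluent substrate depends only on kinetics and SRT: S = K_s(1 + k_d θ_c) / [θ_c(Yk − k_d) − 1] = 76.1 × (1 + 0.0523 × 12.1) / [12.1 × (0.403 × 3.94 − 0.0523) − 1] = 124.3 / 17.58 = 7.068 mg/L.
Y_obs = Y / (1 + k_d θ_c) = 0.403 / (1 + 0.0523 × 12.1) = 0.403 / 1.633 = 0.2468.
Q·(S₀ − S) = 830 × (1710 − 7.07) × 10⁻³ = 1413 kg/d removed.
P_X = Y_obs · Q(S₀ − S) = 0.2468 × 1413 = 348.9 kg VSS/d.

P_X ≈ 349 kg VSS/d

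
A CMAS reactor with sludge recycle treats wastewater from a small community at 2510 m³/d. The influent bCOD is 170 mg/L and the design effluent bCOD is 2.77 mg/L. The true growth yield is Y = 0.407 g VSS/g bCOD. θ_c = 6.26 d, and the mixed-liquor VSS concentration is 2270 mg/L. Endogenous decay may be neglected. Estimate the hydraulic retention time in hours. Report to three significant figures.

V·X = Y·Q·ΔS·θ_c gives V = 0.407 × 2510 × (170 − 2.77) × 6.26 / 2270 = 471.1 m³.
HRT = V/Q = 471.1 m³ / 2510 m³·d⁻¹ = 0.1877 d × 24 = 4.505 h.

τ ≈ 4.50 h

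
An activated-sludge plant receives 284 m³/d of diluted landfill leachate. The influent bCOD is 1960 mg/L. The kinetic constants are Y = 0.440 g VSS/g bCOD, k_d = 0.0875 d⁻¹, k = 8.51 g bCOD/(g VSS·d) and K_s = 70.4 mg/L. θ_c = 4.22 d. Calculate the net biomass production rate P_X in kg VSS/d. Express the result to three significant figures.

P_X ≈ 178 kg VSS/d

From the Monod/SRT balance for a CMAS, S = K_s·(1+k_d θ_c)/[θ_c·(Y k − k_d) − 1] = 70.4 × (1 + 0.0875 × 4.22) / [4.22 × (0.440 × 8.51 − 0.0875) − 1] = 96.40 / 14.43 = 6.679 mg/L.
Correct the yield for decay: Y_obs = Y/(1 + k_d θ_c) = 0.440 / (1 + 0.0875 × 4.22) = 0.440 / 1.369 = 0.3213.
Substrate removed = Q·(S₀ − S) = 284 m³/d × (1960 − 6.68) g/m³ = 5.55×10^5 g/d = 554.7 kg/d.
Net biomass production P_X = Y_obs × Q·(S₀ − S) = 0.3213 × 554.7 = 178.3 kg VSS/d.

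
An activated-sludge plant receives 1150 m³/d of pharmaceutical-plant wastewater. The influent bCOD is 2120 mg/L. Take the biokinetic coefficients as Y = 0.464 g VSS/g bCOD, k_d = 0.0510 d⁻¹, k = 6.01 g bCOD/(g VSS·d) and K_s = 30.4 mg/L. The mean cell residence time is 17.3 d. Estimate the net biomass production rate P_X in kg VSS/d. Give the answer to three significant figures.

For a completely mixed reactor with recycle the Lawrence–McCarty relation gives S = K_s·(1 + k_d·θ_c) / [θ_c·(Y·k − k_d) − 1] = 30.4 × (1 + 0.0510 × 17.3) / [17.3 × (0.464 × 6.01 − 0.0510) − 1] = 57.22 / 46.36 = 1.234 mg/L.
Y_obs = Y / (1 + k_d θ_c) = 0.464 / (1 + 0.0510 × 17.3) = 0.464 / 1.882 = 0.2465.
ΔS = 2120 − 1.23 = 2119 mg/L, so the substrate removal rate is 1150 × 2119/1000 = 2437 kg bCOD/d.
So the net sludge growth is P_X = 0.2465 × 2437 = 600.6 kg VSS/d.

P_X ≈ 601 kg VSS/d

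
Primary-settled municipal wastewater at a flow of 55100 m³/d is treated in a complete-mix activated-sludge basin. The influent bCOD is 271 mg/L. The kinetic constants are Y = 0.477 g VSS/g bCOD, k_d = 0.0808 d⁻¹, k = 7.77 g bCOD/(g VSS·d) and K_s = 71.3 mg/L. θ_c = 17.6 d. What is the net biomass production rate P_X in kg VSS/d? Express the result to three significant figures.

P_X ≈ 2910 kg VSS/d

For a completely mixed reactor with recycle the Lawrence–McCarty relation gives S = K_s·(1 + k_d·θ_c) / [θ_c·(Y·k − k_d) − 1] = 71.3 × (1 + 0.0808 × 17.6) / [17.6 × (0.477 × 7.77 − 0.0808) − 1] = 172.7 / 62.81 = 2.750 mg/L.
Y_obs = Y / (1 + k_d θ_c) = 0.477 / (1 + 0.0808 × 17.6) = 0.477 / 2.422 = 0.1969.
Q·(S₀ − S) = 55100 × (271 − 2.75) × 10⁻³ = 14781 kg/d removed.
So the net sludge growth is P_X = 0.1969 × 14781 = 2911 kg VSS/d.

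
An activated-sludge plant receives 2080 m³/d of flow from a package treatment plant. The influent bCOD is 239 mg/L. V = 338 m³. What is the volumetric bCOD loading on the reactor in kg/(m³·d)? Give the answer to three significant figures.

L_v ≈ 1.47 kg bCOD/(m³·d)

L_v = Q S₀ / V = 2080 × 239 × 10⁻³ / 338.0 = 1.471 kg/(m³·d).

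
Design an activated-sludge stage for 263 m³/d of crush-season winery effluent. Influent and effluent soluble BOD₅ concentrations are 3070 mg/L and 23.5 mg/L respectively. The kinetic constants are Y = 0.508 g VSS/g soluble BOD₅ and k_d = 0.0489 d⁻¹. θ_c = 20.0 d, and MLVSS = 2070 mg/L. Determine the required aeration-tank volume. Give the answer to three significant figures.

V ≈ 1990 m³

From the SRT design equation V = Y Q (S₀−S) θ_c / [X (1 + k_d θ_c)] = 0.508 × 263 × (3070 − 23.5) × 20.0 / [2070 × (1 + 0.0489 × 20.0)] = 8.14×10^6 / 4094 = 1988 m³.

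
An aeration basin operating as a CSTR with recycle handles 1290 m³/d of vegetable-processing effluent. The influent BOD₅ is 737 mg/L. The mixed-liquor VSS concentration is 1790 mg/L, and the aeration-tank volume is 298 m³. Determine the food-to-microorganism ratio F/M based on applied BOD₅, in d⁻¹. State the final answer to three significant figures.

F/M ≈ 1.78 d⁻¹

Food-to-microorganism ratio F/M = Q S₀ / (V X) = 1290 × 737 / (298.0 × 1790) = 1.782 d⁻¹.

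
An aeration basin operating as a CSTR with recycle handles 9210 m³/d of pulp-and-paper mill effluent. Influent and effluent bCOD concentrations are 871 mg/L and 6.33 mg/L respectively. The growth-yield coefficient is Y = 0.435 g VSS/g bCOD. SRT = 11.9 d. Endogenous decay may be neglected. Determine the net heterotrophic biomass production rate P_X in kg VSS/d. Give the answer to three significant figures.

P_X ≈ 3460 kg VSS/d

With endogenous decay neglected, the observed yield equals the true yield: Y_obs = Y = 0.435 g VSS/g bCOD.
ΔS = 871 − 6.33 = 864.7 mg/L, so the substrate removal rate is 9210 × 864.7/1000 = 7964 kg bCOD/d.
Net biomass production P_X = Y_obs × Q·(S₀ − S) = 0.4350 × 7964 = 3464 kg VSS/d.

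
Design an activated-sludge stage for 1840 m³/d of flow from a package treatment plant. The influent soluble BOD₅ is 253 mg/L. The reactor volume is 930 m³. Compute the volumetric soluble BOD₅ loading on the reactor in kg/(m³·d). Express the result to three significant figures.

L_v ≈ 0.501 kg soluble BOD₅/(m³·d)

L_v = Q S₀ / V = 1840 × 253 × 10⁻³ / 930.0 = 0.5006 kg/(m³·d).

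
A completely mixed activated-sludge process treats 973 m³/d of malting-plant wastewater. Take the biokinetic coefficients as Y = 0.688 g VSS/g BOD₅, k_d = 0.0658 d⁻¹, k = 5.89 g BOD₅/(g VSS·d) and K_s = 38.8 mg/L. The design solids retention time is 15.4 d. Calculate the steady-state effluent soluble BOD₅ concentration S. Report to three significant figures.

For a completely mixed reactor with recycle the Lawrence–McCarty relation gives S = K_s·(1 + k_d·θ_c) / [θ_c·(Y·k − k_d) − 1] = 38.8 × (1 + 0.0658 × 15.4) / [15.4 × (0.688 × 5.89 − 0.0658) − 1] = 78.12 / 60.39 = 1.293 mg/L.

S ≈ 1.29 mg/L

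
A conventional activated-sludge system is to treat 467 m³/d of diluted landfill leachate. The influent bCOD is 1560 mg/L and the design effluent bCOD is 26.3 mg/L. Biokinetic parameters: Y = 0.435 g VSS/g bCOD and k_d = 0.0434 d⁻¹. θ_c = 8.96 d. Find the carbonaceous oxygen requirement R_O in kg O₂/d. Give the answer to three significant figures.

Y_obs = Y / (1 + k_d θ_c) = 0.435 / (1 + 0.0434 × 8.96) = 0.435 / 1.389 = 0.3132.
Substrate removed = Q·(S₀ − S) = 467 m³/d × (1560 − 26.3) g/m³ = 7.16×10^5 g/d = 716.2 kg/d.
Net sludge production P_X = 0.3132 × 716.2 = 224.3 kg VSS/d.
R_O = Q·ΔS − 1.42 P_X = 716.2 − 318.5 = 397.7 kg O₂/d.

R_O ≈ 398 kg O₂/d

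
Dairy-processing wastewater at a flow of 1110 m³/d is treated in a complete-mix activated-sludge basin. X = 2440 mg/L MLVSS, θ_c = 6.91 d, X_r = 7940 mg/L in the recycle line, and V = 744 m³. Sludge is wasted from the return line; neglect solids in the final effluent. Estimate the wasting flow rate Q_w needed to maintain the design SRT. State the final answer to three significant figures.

Q_w = (V·X)/(θ_c X_r) = 744.0 × 2440 / (6.91 × 7940) = 33.09 m³/d.

Q_w ≈ 33.1 m³/d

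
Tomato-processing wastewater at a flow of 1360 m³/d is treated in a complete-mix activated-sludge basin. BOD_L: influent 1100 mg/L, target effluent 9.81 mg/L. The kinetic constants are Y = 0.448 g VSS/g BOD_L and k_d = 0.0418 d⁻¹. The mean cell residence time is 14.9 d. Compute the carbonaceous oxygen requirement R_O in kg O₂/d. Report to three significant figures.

R_O ≈ 901 kg O₂/d

Y_obs = Y / (1 + k_d θ_c) = 0.448 / (1 + 0.0418 × 14.9) = 0.448 / 1.623 = 0.2761.
Substrate removed = Q·(S₀ − S) = 1360 m³/d × (1100 − 9.81) g/m³ = 1.48×10^6 g/d = 1483 kg/d.
P_X = Y_obs·Q·(S₀ − S) = 0.2761 × 1483 = 409.3 kg VSS/d.
R_O = Q·(S₀ − S) − 1.42·P_X = 1483 − 1.42 × 409.3 = 901.4 kg O₂/d.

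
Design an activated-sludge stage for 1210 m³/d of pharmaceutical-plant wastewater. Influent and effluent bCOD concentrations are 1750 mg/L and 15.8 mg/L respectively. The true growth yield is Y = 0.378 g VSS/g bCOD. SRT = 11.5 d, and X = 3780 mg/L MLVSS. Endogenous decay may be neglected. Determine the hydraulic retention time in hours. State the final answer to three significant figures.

τ ≈ 47.9 h

V·X = Y·Q·ΔS·θ_c gives V = 0.378 × 1210 × (1750 − 15.8) × 11.5 / 3780 = 2413 m³.
τ = V/Q = 2413/1210 = 1.994 d, or 47.86 h.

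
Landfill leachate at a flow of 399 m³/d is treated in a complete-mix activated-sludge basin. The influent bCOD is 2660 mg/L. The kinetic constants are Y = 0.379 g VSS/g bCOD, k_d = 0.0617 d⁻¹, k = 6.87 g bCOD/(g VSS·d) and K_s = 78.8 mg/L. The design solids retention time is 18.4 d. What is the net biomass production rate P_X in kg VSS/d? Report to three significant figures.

P_X ≈ 188 kg VSS/d

For a completely mixed reactor with recycle the Lawrence–McCarty relation gives S = K_s·(1 + k_d·θ_c) / [θ_c·(Y·k − k_d) − 1] = 78.8 × (1 + 0.0617 × 18.4) / [18.4 × (0.379 × 6.87 − 0.0617) − 1] = 168.3 / 45.77 = 3.676 mg/L.
Observed yield with endogenous decay: Y_obs = Y / (1 + k_d·θ_c) = 0.379 / (1 + 0.0617 × 18.4) = 0.379 / 2.135 = 0.1775 g VSS/g bCOD.
Q·(S₀ − S) = 399 × (2660 − 3.68) × 10⁻³ = 1060 kg/d removed.
So the net sludge growth is P_X = 0.1775 × 1060 = 188.1 kg VSS/d.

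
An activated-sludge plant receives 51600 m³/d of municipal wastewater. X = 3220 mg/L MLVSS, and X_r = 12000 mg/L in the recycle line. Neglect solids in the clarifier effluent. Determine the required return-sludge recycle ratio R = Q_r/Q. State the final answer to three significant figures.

R ≈ 0.367

Solids balance on the clarifier gives (1+R)X = R·X_r, so R = X/(X_r − X) = 3220 / (12000 − 3220) = 0.3667.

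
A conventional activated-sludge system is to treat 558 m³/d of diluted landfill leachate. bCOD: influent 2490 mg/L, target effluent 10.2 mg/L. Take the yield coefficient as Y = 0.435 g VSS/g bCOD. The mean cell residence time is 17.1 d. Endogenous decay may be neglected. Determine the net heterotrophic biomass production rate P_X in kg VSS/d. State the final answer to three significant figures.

With endogenous decay neglected, the observed yield equals the true yield: Y_obs = Y = 0.435 g VSS/g bCOD.
Q·(S₀ − S) = 558 × (2490 − 10.2) × 10⁻³ = 1384 kg/d removed.
Net biomass production P_X = Y_obs × Q·(S₀ − S) = 0.4350 × 1384 = 601.9 kg VSS/d.

P_X ≈ 602 kg VSS/d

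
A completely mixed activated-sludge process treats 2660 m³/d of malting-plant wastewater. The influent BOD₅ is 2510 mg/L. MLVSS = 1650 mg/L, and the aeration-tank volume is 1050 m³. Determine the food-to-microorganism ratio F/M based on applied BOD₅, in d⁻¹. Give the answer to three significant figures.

F/M ≈ 3.85 d⁻¹

Food-to-microorganism ratio F/M = Q S₀ / (V X) = 2660 × 2510 / (1050 × 1650) = 3.854 d⁻¹.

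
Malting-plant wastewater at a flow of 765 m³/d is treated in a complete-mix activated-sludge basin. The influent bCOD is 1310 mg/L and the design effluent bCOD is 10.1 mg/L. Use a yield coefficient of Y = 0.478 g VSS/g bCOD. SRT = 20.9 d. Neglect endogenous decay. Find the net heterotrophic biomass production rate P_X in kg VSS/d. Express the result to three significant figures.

With endogenous decay neglected, the observed yield equals the true yield: Y_obs = Y = 0.478 g VSS/g bCOD.
Substrate removed = Q·(S₀ − S) = 765 m³/d × (1310 − 10.1) g/m³ = 9.94×10^5 g/d = 994.4 kg/d.
Net biomass production P_X = Y_obs × Q·(S₀ − S) = 0.4780 × 994.4 = 475.3 kg VSS/d.

P_X ≈ 475 kg VSS/d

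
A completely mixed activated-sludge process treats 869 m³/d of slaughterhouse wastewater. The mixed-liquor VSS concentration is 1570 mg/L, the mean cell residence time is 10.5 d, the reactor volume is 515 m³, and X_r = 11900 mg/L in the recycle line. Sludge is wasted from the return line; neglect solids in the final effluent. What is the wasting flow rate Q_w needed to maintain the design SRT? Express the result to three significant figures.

Wasting from the return line (neglecting effluent solids): Q_w = V·X / (θ_c·X_r) = 515.0 × 1570 / (10.5 × 11900) = 6.471 m³/d.

Q_w ≈ 6.47 m³/d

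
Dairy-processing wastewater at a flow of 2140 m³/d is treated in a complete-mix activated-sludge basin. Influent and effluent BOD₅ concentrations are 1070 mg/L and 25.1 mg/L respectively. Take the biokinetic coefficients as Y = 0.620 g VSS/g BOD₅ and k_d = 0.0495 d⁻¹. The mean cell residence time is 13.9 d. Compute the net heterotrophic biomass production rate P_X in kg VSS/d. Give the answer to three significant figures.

The observed yield is Y_obs = Y/(1 + k_d·θ_c) = 0.620 / (1 + 0.0495 × 13.9) = 0.620 / 1.688 = 0.3673 g VSS per g BOD₅ removed.
ΔS = 1070 − 25.1 = 1045 mg/L, so the substrate removal rate is 2140 × 1045/1000 = 2236 kg BOD₅/d.
Biomass produced: P_X = Y_obs·Q·ΔS = 0.3673 × 2236 ≈ 821.3 kg VSS/d.

P_X ≈ 821 kg VSS/d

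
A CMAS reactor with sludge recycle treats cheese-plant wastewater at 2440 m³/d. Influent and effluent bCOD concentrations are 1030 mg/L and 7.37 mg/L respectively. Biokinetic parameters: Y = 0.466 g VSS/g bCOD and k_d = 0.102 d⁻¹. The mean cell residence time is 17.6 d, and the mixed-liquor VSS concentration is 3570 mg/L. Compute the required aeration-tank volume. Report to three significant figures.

V ≈ 2050 m³

Rearranging the biomass balance for a CMAS with decay, V = Y·Q·ΔS·θ_c / [X·(1+k_d θ_c)] = 0.466 × 2440 × (1030 − 7.37) × 17.6 / [3570 × (1 + 0.102 × 17.6)] = 2.05×10^7 / 9979 = 2051 m³.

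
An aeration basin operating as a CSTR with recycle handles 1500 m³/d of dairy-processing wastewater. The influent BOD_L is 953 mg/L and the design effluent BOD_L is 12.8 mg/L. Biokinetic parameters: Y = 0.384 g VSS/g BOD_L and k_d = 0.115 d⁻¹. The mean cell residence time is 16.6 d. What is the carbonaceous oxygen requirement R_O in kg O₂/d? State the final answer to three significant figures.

Observed yield with endogenous decay: Y_obs = Y / (1 + k_d·θ_c) = 0.384 / (1 + 0.115 × 16.6) = 0.384 / 2.909 = 0.1320 g VSS/g BOD_L.
Mass of BOD_L removed per day: Q(S₀ − S) = 1500 × 940.2 g/m³ = 1410 kg/d.
Net sludge production P_X = 0.1320 × 1410 = 186.2 kg VSS/d.
R_O = Q·ΔS − 1.42 P_X = 1410 − 264.4 = 1146 kg O₂/d.

R_O ≈ 1150 kg O₂/d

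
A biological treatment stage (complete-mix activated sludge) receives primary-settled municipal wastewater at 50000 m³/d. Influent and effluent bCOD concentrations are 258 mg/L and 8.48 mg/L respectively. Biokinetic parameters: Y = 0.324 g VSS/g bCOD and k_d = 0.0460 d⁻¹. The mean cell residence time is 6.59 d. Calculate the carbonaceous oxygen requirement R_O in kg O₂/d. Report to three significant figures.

R_O ≈ 8070 kg O₂/d

Correct the yield for decay: Y_obs = Y/(1 + k_d θ_c) = 0.324 / (1 + 0.0460 × 6.59) = 0.324 / 1.303 = 0.2486.
Substrate removed = Q·(S₀ − S) = 50000 m³/d × (258 − 8.48) g/m³ = 1.25×10^7 g/d = 12476 kg/d.
Biomass synthesised: P_X = Y_obs × 12476 = 3102 kg VSS/d.
R_O = Q·ΔS − 1.42 P_X = 12476 − 4405 = 8071 kg O₂/d.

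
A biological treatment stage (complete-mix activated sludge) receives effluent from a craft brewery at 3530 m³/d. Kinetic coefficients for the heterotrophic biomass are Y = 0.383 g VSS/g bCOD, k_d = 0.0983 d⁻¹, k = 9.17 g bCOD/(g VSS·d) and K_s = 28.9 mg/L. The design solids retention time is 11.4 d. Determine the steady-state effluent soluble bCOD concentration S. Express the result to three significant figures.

Effluent substrate depends only on kinetics and SRT: S = K_s(1 + k_d θ_c) / [θ_c(Yk − k_d) − 1] = 28.9 × (1 + 0.0983 × 11.4) / [11.4 × (0.383 × 9.17 − 0.0983) − 1] = 61.29 / 37.92 = 1.616 mg/L.

S ≈ 1.62 mg/L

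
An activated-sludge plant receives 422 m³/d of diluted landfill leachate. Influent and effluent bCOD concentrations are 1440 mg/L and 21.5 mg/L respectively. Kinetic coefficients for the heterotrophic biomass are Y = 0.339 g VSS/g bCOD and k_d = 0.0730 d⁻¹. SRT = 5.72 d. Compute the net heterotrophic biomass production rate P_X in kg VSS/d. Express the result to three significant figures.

P_X ≈ 143 kg VSS/d

Observed yield with endogenous decay: Y_obs = Y / (1 + k_d·θ_c) = 0.339 / (1 + 0.0730 × 5.72) = 0.339 / 1.418 = 0.2391 g VSS/g bCOD.
Substrate removed = Q·(S₀ − S) = 422 m³/d × (1440 − 21.5) g/m³ = 5.99×10^5 g/d = 598.6 kg/d.
P_X = Y_obs · Q(S₀ − S) = 0.2391 × 598.6 = 143.2 kg VSS/d.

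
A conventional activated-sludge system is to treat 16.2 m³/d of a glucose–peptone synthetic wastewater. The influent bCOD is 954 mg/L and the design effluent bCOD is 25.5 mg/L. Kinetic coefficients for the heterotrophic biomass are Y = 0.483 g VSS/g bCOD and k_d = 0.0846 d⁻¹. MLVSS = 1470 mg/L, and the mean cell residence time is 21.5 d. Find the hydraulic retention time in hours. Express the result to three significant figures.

τ ≈ 55.8 h

Rearranging the biomass balance for a CMAS with decay, V = Y·Q·ΔS·θ_c / [X·(1+k_d θ_c)] = 0.483 × 16.2 × (954 − 25.5) × 21.5 / [1470 × (1 + 0.0846 × 21.5)] = 1.56×10^5 / 4144 = 37.70 m³.
τ = V/Q = 37.70/16.2 = 2.327 d, or 55.84 h.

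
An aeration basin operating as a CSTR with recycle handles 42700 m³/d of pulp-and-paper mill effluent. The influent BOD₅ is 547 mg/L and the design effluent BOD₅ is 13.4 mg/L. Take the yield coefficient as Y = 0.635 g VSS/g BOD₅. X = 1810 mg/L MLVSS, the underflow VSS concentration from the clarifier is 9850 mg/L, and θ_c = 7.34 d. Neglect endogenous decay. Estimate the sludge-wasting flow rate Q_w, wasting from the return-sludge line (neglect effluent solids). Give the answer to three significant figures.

Q_w ≈ 1470 m³/d

With k_d = 0 the design equation reduces to V = Y Q (S₀−S) θ_c / X = 0.635 × 42700 × (547 − 13.4) × 7.34 / 1810 = 58673 m³.
θ_c = V·X/(Q_w·X_r) when wasting from the recycle, so Q_w = V·X/(θ_c·X_r) = 58673 × 1810 / (7.34 × 9850) = 1469 m³/d.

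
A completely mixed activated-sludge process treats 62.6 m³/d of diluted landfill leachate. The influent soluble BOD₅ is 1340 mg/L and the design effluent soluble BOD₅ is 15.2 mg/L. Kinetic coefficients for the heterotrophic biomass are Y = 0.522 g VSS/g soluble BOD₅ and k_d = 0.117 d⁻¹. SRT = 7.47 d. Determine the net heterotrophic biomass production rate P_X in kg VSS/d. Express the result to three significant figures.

P_X ≈ 23.1 kg VSS/d

Correct the yield for decay: Y_obs = Y/(1 + k_d θ_c) = 0.522 / (1 + 0.117 × 7.47) = 0.522 / 1.874 = 0.2786.
Mass of soluble BOD₅ removed per day: Q(S₀ − S) = 62.6 × 1325 g/m³ = 82.93 kg/d.
Net biomass production P_X = Y_obs × Q·(S₀ − S) = 0.2786 × 82.93 = 23.10 kg VSS/d.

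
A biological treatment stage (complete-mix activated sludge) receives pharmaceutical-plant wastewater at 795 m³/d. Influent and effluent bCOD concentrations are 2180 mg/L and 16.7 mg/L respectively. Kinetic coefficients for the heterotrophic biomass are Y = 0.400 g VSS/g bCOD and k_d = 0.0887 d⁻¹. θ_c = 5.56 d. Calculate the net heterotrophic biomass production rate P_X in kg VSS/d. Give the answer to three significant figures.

P_X ≈ 461 kg VSS/d

Observed yield with endogenous decay: Y_obs = Y / (1 + k_d·θ_c) = 0.400 / (1 + 0.0887 × 5.56) = 0.400 / 1.493 = 0.2679 g VSS/g bCOD.
Q·(S₀ − S) = 795 × (2180 − 16.7) × 10⁻³ = 1720 kg/d removed.
P_X = Y_obs · Q(S₀ − S) = 0.2679 × 1720 = 460.7 kg VSS/d.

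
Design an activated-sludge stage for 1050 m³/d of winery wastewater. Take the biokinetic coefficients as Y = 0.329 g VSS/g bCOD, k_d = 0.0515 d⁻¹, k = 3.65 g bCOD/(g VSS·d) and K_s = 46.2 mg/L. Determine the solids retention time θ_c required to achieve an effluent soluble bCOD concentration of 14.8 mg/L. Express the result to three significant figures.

θ_c ≈ 4.17 d

Specific growth rate at S = 14.8 mg/L: μ = YkS/(K_s+S) = 0.329·3.65·14.8/(46.2+14.8) = 0.2914 d⁻¹.
θ_c = 1/(μ − k_d) = 1/(0.2914 − 0.0515) = 1/0.2399 = 4.169 d.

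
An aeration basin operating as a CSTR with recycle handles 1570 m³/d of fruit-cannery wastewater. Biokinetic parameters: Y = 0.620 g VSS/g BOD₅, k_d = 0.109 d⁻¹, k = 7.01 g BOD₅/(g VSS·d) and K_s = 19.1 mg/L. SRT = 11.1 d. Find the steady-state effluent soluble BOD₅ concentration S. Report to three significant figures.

For a completely mixed reactor with recycle the Lawrence–McCarty relation gives S = K_s·(1 + k_d·θ_c) / [θ_c·(Y·k − k_d) − 1] = 19.1 × (1 + 0.109 × 11.1) / [11.1 × (0.620 × 7.01 − 0.109) − 1] = 42.21 / 46.03 = 0.9169 mg/L.

S ≈ 0.917 mg/L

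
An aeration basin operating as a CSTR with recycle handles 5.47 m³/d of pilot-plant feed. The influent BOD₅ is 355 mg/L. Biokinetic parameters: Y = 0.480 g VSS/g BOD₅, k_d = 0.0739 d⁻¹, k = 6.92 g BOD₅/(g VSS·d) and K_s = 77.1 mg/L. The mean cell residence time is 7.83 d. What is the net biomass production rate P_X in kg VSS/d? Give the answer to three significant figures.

From the Monod/SRT balance for a CMAS, S = K_s·(1+k_d θ_c)/[θ_c·(Y k − k_d) − 1] = 77.1 × (1 + 0.0739 × 7.83) / [7.83 × (0.480 × 6.92 − 0.0739) − 1] = 121.7 / 24.43 = 4.982 mg/L.
Y_obs = Y / (1 + k_d θ_c) = 0.480 / (1 + 0.0739 × 7.83) = 0.480 / 1.579 = 0.3041.
Substrate removed = Q·(S₀ − S) = 5.47 m³/d × (355 − 4.98) g/m³ = 1.91×10^3 g/d = 1.915 kg/d.
So the net sludge growth is P_X = 0.3041 × 1.915 = 0.5822 kg VSS/d.

P_X ≈ 0.582 kg VSS/d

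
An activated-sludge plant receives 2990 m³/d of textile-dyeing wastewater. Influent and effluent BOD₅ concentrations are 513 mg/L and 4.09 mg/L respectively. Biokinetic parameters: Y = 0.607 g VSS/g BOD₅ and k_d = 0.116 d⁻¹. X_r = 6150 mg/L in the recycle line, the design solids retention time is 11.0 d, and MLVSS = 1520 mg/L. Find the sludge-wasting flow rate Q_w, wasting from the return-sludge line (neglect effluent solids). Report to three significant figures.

Steady-state biomass mass balance: V·X·(1 + k_d·θ_c) = Y·Q·(S₀ − S)·θ_c, so V = 0.607 × 2990 × (513 − 4.09) × 11.0 / [1520 × (1 + 0.116 × 11.0)] = 1.02×10^7 / 3460 = 2937 m³.
Wasting from the return line (neglecting effluent solids): Q_w = V·X / (θ_c·X_r) = 2937 × 1520 / (11.0 × 6150) = 65.99 m³/d.

Q_w ≈ 66.0 m³/d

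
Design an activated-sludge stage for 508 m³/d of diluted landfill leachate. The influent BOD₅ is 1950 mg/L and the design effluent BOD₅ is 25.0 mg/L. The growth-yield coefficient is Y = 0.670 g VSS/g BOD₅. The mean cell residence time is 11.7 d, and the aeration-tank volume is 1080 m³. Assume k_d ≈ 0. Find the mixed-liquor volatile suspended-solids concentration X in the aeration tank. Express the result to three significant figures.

Without decay, X = Y Q (S₀−S) θ_c / V = 0.670 × 508 × (1950 − 25.0) × 11.7 / 1080 = 7098 mg/L.

X ≈ 7100 mg/L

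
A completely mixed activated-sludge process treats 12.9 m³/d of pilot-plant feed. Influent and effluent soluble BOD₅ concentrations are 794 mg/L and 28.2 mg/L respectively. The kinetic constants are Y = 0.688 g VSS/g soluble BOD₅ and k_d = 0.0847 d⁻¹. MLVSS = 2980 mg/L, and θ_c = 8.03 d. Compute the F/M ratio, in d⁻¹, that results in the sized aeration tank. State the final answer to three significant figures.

F/M ≈ 0.315 d⁻¹

Rearranging the biomass balance for a CMAS with decay, V = Y·Q·ΔS·θ_c / [X·(1+k_d θ_c)] = 0.688 × 12.9 × (794 − 28.2) × 8.03 / [2980 × (1 + 0.0847 × 8.03)] = 5.46×10^4 / 5007 = 10.90 m³.
F/M = applied load / biomass = Q·S₀/(V·X) = 12.9 × 794 / (10.90 × 2980) = 0.3153 d⁻¹.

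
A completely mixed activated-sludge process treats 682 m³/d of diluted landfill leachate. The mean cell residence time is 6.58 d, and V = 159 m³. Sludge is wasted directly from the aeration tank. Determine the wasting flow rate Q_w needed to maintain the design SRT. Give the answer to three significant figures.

Wasting from the aeration tank: Q_w = V / θ_c = 159.0 / 6.58 = 24.16 m³/d.

Q_w ≈ 24.2 m³/d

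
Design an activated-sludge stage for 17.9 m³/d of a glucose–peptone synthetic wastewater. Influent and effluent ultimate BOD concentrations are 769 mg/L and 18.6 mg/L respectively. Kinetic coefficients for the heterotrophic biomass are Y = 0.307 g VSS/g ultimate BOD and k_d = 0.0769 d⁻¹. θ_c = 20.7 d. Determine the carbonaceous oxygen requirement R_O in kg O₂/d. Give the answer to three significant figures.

R_O ≈ 11.2 kg O₂/d

Correct the yield for decay: Y_obs = Y/(1 + k_d θ_c) = 0.307 / (1 + 0.0769 × 20.7) = 0.307 / 2.592 = 0.1184.
Substrate removed = Q·(S₀ − S) = 17.9 m³/d × (769 − 18.6) g/m³ = 1.34×10^4 g/d = 13.43 kg/d.
P_X = Y_obs·Q·(S₀ − S) = 0.1184 × 13.43 = 1.591 kg VSS/d.
Carbonaceous O₂ demand = substrate oxidised − cell-mass equivalent = 13.43 − 1.42 × 1.591 = 11.17 kg O₂/d.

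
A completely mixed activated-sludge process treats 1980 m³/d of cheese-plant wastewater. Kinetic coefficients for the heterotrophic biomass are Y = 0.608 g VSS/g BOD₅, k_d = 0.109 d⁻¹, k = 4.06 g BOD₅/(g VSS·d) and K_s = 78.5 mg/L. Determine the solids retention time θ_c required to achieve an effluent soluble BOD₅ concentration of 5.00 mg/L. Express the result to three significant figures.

At the target effluent, Y k S/(K_s+S) = 0.608×4.06×5.00/83.50 = 0.1478 d⁻¹.
Then 1/θ_c = μ − k_d = 0.1478 − 0.109 = 0.03881 d⁻¹, giving θ_c = 25.76 d.

θ_c ≈ 25.8 d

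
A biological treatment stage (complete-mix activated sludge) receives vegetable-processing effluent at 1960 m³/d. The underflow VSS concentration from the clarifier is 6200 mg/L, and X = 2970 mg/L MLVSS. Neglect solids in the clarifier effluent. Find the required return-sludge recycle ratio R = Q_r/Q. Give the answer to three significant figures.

Mass balance around the secondary clarifier (neglecting effluent solids): R = X / (X_r − X) = 2970 / (6200 − 2970) = 0.9195.

R ≈ 0.920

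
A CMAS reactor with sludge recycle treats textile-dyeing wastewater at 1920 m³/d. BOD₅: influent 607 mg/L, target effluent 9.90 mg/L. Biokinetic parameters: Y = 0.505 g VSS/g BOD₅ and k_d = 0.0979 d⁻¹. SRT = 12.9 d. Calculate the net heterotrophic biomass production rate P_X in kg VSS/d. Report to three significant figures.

P_X ≈ 256 kg VSS/d

Correct the yield for decay: Y_obs = Y/(1 + k_d θ_c) = 0.505 / (1 + 0.0979 × 12.9) = 0.505 / 2.263 = 0.2232.
Mass of BOD₅ removed per day: Q(S₀ − S) = 1920 × 597.1 g/m³ = 1146 kg/d.
Net biomass production P_X = Y_obs × Q·(S₀ − S) = 0.2232 × 1146 = 255.8 kg VSS/d.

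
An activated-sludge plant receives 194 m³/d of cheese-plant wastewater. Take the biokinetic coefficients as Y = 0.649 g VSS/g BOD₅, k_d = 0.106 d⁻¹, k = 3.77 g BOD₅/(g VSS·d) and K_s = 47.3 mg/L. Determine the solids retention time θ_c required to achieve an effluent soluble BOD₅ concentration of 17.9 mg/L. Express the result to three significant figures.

θ_c ≈ 1.77 d

From 1/θ_c = Y·k·S/(K_s + S) − k_d: Y·k·S/(K_s+S) = 0.649 × 3.77 × 17.9 / (47.3 + 17.9) = 0.6717 d⁻¹.
1/θ_c = 0.6717 − 0.106 = 0.5657 d⁻¹, so θ_c = 1.768 d.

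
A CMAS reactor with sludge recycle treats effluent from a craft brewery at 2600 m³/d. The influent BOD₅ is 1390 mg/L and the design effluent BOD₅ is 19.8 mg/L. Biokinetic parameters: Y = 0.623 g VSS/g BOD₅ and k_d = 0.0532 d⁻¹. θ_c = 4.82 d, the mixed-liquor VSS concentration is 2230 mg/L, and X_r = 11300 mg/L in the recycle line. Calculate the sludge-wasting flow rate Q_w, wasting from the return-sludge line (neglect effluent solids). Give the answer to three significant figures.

Q_w ≈ 156 m³/d

Rearranging the biomass balance for a CMAS with decay, V = Y·Q·ΔS·θ_c / [X·(1+k_d θ_c)] = 0.623 × 2600 × (1390 − 19.8) × 4.82 / [2230 × (1 + 0.0532 × 4.82)] = 1.07×10^7 / 2802 = 3818 m³.
Q_w = (V·X)/(θ_c X_r) = 3818 × 2230 / (4.82 × 11300) = 156.3 m³/d.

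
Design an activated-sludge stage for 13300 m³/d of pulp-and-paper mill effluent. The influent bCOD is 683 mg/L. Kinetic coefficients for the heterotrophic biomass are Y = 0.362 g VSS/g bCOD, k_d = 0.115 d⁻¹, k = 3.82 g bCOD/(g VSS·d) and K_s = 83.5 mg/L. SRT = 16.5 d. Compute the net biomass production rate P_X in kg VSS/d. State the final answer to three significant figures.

P_X ≈ 1110 kg VSS/d

Effluent substrate depends only on kinetics and SRT: S = K_s(1 + k_d θ_c) / [θ_c(Yk − k_d) − 1] = 83.5 × (1 + 0.115 × 16.5) / [16.5 × (0.362 × 3.82 − 0.115) − 1] = 241.9 / 19.92 = 12.15 mg/L.
Correct the yield for decay: Y_obs = Y/(1 + k_d θ_c) = 0.362 / (1 + 0.115 × 16.5) = 0.362 / 2.897 = 0.1249.
Q·(S₀ − S) = 13300 × (683 − 12.1) × 10⁻³ = 8923 kg/d removed.
Biomass produced: P_X = Y_obs·Q·ΔS = 0.1249 × 8923 ≈ 1115 kg VSS/d.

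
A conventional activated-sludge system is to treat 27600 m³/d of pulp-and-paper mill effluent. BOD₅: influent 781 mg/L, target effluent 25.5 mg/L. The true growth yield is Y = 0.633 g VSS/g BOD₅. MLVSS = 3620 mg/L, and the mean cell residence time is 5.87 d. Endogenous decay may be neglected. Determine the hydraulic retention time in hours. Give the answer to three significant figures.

With k_d = 0 the design equation reduces to V = Y Q (S₀−S) θ_c / X = 0.633 × 27600 × (781 − 25.5) × 5.87 / 3620 = 21403 m³.
HRT = V/Q = 21403 m³ / 27600 m³·d⁻¹ = 0.7755 d × 24 = 18.61 h.

τ ≈ 18.6 h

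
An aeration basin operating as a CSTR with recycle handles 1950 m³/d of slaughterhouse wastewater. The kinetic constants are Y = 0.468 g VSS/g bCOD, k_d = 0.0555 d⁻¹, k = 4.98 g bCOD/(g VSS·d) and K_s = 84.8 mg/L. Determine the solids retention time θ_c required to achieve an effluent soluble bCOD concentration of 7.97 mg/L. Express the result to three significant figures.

Specific growth rate at S = 7.97 mg/L: μ = YkS/(K_s+S) = 0.468·4.98·7.97/(84.8+7.97) = 0.2002 d⁻¹.
1/θ_c = 0.2002 − 0.0555 = 0.1447 d⁻¹, so θ_c = 6.909 d.

θ_c ≈ 6.91 d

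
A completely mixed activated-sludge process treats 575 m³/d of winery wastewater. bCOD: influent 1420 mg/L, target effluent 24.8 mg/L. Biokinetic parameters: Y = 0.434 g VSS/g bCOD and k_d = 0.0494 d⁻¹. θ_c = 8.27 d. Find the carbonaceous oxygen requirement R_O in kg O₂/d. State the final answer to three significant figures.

R_O ≈ 451 kg O₂/d

Correct the yield for decay: Y_obs = Y/(1 + k_d θ_c) = 0.434 / (1 + 0.0494 × 8.27) = 0.434 / 1.409 = 0.3081.
Substrate removed = Q·(S₀ − S) = 575 m³/d × (1420 − 24.8) g/m³ = 8.02×10^5 g/d = 802.2 kg/d.
Biomass synthesised: P_X = Y_obs × 802.2 = 247.2 kg VSS/d.
Carbonaceous O₂ demand = substrate oxidised − cell-mass equivalent = 802.2 − 1.42 × 247.2 = 451.2 kg O₂/d.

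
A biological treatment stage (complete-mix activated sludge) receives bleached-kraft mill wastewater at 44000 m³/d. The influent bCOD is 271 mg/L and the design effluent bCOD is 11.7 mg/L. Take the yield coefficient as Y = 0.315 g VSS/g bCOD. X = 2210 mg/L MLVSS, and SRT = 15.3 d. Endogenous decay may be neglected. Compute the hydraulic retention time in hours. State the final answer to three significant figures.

τ ≈ 13.6 h

V·X = Y·Q·ΔS·θ_c gives V = 0.315 × 44000 × (271 − 11.7) × 15.3 / 2210 = 24881 m³.
HRT = V/Q = 24881 m³ / 44000 m³·d⁻¹ = 0.5655 d × 24 = 13.57 h.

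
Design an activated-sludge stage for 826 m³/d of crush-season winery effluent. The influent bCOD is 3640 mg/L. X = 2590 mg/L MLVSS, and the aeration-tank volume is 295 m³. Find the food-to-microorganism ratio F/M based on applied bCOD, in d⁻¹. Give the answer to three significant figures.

F/M ≈ 3.94 d⁻¹

Food-to-microorganism ratio F/M = Q S₀ / (V X) = 826 × 3640 / (295.0 × 2590) = 3.935 d⁻¹.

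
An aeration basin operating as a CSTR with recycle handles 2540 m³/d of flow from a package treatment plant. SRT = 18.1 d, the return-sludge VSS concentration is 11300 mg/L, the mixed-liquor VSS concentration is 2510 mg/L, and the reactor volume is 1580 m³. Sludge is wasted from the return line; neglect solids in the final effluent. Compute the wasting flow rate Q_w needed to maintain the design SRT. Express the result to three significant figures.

Q_w ≈ 19.4 m³/d

θ_c = V·X/(Q_w·X_r) when wasting from the recycle, so Q_w = V·X/(θ_c·X_r) = 1580 × 2510 / (18.1 × 11300) = 19.39 m³/d.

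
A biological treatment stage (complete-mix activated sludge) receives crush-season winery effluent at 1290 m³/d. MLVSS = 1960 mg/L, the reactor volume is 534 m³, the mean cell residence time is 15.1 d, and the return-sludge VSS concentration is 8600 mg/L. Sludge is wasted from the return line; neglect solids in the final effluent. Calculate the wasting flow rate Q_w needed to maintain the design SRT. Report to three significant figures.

Q_w ≈ 8.06 m³/d

Q_w = (V·X)/(θ_c X_r) = 534.0 × 1960 / (15.1 × 8600) = 8.060 m³/d.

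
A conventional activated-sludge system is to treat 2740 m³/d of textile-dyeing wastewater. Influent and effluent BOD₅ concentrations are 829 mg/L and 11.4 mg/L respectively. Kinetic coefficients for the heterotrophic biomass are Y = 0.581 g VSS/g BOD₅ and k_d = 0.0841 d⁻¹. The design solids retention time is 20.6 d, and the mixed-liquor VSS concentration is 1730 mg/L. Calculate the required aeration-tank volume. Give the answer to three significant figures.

V ≈ 5670 m³

From the SRT design equation V = Y Q (S₀−S) θ_c / [X (1 + k_d θ_c)] = 0.581 × 2740 × (829 − 11.4) × 20.6 / [1730 × (1 + 0.0841 × 20.6)] = 2.68×10^7 / 4727 = 5672 m³.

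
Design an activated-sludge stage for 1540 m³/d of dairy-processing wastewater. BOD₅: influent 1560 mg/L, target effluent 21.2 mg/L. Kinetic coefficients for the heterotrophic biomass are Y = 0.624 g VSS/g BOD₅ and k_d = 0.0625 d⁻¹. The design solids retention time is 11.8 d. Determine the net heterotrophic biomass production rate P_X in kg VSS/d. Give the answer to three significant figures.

Correct the yield for decay: Y_obs = Y/(1 + k_d θ_c) = 0.624 / (1 + 0.0625 × 11.8) = 0.624 / 1.738 = 0.3591.
Substrate removed = Q·(S₀ − S) = 1540 m³/d × (1560 − 21.2) g/m³ = 2.37×10^6 g/d = 2370 kg/d.
P_X = Y_obs · Q(S₀ − S) = 0.3591 × 2370 = 851.1 kg VSS/d.

P_X ≈ 851 kg VSS/d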